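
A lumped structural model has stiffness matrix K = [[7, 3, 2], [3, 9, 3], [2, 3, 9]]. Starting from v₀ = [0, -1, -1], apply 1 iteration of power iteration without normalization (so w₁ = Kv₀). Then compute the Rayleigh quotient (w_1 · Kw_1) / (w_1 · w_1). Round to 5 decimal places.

13.51757

w1 = Kv₀ = (-5, -12, -12)
Kw1 = (-95, -159, -154)
w1·Kw1 = (-5)·(-95) + (-12)·(-159) + (-12)·(-154) = 4231; w1·w1 = (-5)·(-5) + (-12)·(-12) + (-12)·(-12) = 313
λ ≈ 4231/313 = 13.51757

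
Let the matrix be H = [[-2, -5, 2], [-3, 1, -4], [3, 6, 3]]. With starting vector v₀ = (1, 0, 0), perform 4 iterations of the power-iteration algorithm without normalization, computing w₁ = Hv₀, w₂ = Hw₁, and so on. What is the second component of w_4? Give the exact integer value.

177

w1 = Hv₀ = (-2, -3, 3)
w2 = Hw1 = (25, -9, -15)
w3 = Hw2 = (-35, -24, -24)
w4 = Hw3 = (142, 177, -321)
The requested component of w4 is 177.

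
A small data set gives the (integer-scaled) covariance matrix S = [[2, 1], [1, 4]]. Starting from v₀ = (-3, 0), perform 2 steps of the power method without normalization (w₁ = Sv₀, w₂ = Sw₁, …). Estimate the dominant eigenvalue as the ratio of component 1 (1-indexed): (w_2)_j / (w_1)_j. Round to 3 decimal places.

w1 = Sv₀ = (2·(-3) + 1·0; 1·(-3) + 4·0) = (-6, -3)
w2 = Sw1 = (2·(-6) + 1·(-3); 1·(-6) + 4·(-3)) = (-15, -18)
Ratio at component: -15 / -6 = 2.500

λ ≈ 2.500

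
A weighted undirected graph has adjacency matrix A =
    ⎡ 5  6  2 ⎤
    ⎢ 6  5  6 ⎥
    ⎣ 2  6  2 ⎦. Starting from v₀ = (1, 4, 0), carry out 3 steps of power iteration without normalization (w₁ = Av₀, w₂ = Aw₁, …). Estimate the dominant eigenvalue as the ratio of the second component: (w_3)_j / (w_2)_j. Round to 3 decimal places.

13.074

w1 = Av₀ = (5·1 + 6·4 + 2·0; 6·1 + 5·4 + 6·0; 2·1 + 6·4 + 2·0) = (29, 26, 26)
w2 = Aw1 = (5·29 + 6·26 + 2·26; 6·29 + 5·26 + 6·26; 2·29 + 6·26 + 2·26) = (353, 460, 266)
w3 = Aw2 = (5057, 6014, 3998)
Ratio at component: 6014 / 460 = 13.074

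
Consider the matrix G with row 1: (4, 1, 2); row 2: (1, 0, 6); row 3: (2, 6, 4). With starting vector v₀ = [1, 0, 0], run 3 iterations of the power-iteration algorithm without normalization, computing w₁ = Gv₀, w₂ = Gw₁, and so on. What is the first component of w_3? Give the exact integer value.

w1 = Gv₀ = (4·1 + 1·0 + 2·0; 1·1 + 0·0 + 6·0; 2·1 + 6·0 + 4·0) = (4, 1, 2)
w2 = Gw1 = (4·4 + 1·1 + 2·2; 1·4 + 0·1 + 6·2; 2·4 + 6·1 + 4·2) = (21, 16, 22)
w3 = Gw2 = (144, 153, 226)
The requested component of w3 is 144.

144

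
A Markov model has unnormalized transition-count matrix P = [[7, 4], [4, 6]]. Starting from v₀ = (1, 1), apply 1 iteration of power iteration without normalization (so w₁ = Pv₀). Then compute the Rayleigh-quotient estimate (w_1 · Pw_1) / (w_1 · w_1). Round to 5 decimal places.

w1 = Pv₀ = (11, 10)
Pw1 = (117, 104)
w1·Pw1 = 11·117 + 10·104 = 2327; w1·w1 = 11·11 + 10·10 = 221
λ ≈ 2327/221 = 10.52941

λ ≈ 10.52941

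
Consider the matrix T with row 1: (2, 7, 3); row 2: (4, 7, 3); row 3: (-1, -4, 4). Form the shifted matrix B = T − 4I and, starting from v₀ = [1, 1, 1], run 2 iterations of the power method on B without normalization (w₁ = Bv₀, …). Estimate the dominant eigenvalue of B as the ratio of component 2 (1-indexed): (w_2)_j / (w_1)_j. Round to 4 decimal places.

B = T − 4I has rows (-2, 7, 3); (4, 3, 3); (-1, -4, 0)
w1 = Bv₀ = ((-2)·1 + 7·1 + 3·1; 4·1 + 3·1 + 3·1; (-1)·1 + (-4)·1 + 0·1) = (8, 10, -5)
w2 = Bw1 = ((-2)·8 + 7·10 + 3·(-5); 4·8 + 3·10 + 3·(-5); (-1)·8 + (-4)·10 + 0·(-5)) = (39, 47, -48)
Ratio: 47/10 = 4.7000

4.7000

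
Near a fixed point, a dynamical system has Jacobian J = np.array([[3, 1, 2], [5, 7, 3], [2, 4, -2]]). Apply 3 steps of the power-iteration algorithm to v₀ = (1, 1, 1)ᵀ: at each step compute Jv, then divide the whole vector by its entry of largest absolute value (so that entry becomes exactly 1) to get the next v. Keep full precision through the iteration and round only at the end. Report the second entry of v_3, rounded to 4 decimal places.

1.0000

Jv0 = (6.00000, 15.00000, 4.00000); divide by 15.00000 → v1 = (0.40000, 1.00000, 0.26667)
Jv1 = (2.73333, 9.80000, 4.26667); divide by 9.80000 → v2 = (0.27891, 1.00000, 0.43537)
Jv2 = (2.70748, 9.70068, 3.68707); divide by 9.70068 → v3 = (0.27910, 1.00000, 0.38008)
Requested entry of v3: 1426/1426 = 1.0000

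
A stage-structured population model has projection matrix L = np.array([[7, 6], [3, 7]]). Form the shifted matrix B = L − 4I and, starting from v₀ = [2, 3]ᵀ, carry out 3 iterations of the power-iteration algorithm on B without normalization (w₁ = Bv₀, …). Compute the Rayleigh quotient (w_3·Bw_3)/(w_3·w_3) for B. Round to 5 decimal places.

B = L − 4I has rows (3, 6); (3, 3)
w1 = Bv₀ = (3·2 + 6·3; 3·2 + 3·3) = (24, 15)
w2 = Bw1 = (3·24 + 6·15; 3·24 + 3·15) = (162, 117)
w3 = Bw2 = (1188, 837)
Bw3 = (8586, 6075)
w3·Bw3 = 15284943; w3·w3 = 2111913; μ ≈ 15284943/2111913 = 7.23749

7.23749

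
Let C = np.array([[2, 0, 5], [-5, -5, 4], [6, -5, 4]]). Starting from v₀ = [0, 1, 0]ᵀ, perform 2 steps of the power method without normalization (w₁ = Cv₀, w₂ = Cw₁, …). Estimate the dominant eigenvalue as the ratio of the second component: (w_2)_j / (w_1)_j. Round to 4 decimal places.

w1 = Cv₀ = (2·0 + 0·1 + 5·0; (-5)·0 + (-5)·1 + 4·0; 6·0 + (-5)·1 + 4·0) = (0, -5, -5)
w2 = Cw1 = (2·0 + 0·(-5) + 5·(-5); (-5)·0 + (-5)·(-5) + 4·(-5); 6·0 + (-5)·(-5) + 4·(-5)) = (-25, 5, 5)
Ratio at component: 5 / -5 = -1.0000

-1.0000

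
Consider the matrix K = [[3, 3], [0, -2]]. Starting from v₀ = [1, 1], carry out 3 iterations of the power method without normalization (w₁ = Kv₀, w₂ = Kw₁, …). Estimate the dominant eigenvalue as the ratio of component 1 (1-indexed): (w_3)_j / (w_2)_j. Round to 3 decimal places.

w1 = Kv₀ = (3·1 + 3·1; 0·1 + (-2)·1) = (6, -2)
w2 = Kw1 = (3·6 + 3·(-2); 0·6 + (-2)·(-2)) = (12, 4)
w3 = Kw2 = (48, -8)
Ratio at component: 48 / 12 = 4.000

λ ≈ 4.000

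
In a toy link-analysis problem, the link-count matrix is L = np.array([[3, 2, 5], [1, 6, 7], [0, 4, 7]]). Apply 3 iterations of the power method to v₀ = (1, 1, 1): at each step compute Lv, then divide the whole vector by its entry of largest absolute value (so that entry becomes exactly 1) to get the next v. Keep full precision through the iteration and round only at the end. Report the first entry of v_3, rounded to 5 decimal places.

Lv0 = (10.000000, 14.000000, 11.000000); divide by 14.000000 → v1 = (0.714286, 1.000000, 0.785714)
Lv1 = (8.071429, 12.214286, 9.500000); divide by 12.214286 → v2 = (0.660819, 1.000000, 0.777778)
Lv2 = (7.871345, 12.105263, 9.444444); divide by 12.105263 → v3 = (0.650242, 1.000000, 0.780193)
Requested entry of v3: 1346/2070 = 0.65024

0.65024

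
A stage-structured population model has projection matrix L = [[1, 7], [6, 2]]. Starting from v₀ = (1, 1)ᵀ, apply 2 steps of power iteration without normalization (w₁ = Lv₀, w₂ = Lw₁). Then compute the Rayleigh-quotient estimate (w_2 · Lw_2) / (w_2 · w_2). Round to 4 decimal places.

w1 = Lv₀ = (8, 8)
w2 = Lw1 = (64, 64)
Lw2 = (512, 512)
w2·Lw2 = 64·512 + 64·512 = 65536; w2·w2 = 64·64 + 64·64 = 8192
λ ≈ 65536/8192 = 8.0000

λ ≈ 8.0000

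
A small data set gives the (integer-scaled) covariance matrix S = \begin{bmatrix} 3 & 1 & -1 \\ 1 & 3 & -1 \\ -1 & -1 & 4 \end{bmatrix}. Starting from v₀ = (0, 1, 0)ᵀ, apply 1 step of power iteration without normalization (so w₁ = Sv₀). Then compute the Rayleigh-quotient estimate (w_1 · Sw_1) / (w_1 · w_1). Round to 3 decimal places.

4.364

w1 = Sv₀ = (1, 3, -1)
Sw1 = (7, 11, -8)
w1·Sw1 = 1·7 + 3·11 + (-1)·(-8) = 48; w1·w1 = 1·1 + 3·3 + (-1)·(-1) = 11
λ ≈ 48/11 = 4.364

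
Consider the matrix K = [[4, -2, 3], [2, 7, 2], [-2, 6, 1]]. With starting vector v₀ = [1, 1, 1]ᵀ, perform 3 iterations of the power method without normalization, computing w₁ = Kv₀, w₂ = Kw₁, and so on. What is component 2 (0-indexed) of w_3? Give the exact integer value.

617

w1 = Kv₀ = (4·1 + (-2)·1 + 3·1; 2·1 + 7·1 + 2·1; (-2)·1 + 6·1 + 1·1) = (5, 11, 5)
w2 = Kw1 = (4·5 + (-2)·11 + 3·5; 2·5 + 7·11 + 2·5; (-2)·5 + 6·11 + 1·5) = (13, 97, 61)
w3 = Kw2 = (41, 827, 617)
The requested component of w3 is 617.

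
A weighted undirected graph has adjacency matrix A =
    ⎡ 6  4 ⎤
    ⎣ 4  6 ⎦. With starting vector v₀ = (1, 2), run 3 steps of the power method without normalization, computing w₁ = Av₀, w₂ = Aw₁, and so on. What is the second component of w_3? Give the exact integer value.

w1 = Av₀ = (14, 16)
w2 = Aw1 = (148, 152)
w3 = Aw2 = (1496, 1504)
The requested component of w3 is 1504.

1504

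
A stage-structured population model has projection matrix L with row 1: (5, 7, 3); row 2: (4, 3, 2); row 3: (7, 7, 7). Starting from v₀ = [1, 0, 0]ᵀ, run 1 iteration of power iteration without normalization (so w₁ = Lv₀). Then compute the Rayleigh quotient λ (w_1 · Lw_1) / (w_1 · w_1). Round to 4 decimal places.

14.8667

w1 = Lv₀ = (5·1 + 7·0 + 3·0; 4·1 + 3·0 + 2·0; 7·1 + 7·0 + 7·0) = (5, 4, 7)
Lw1 = (74, 46, 112)
w1·Lw1 = 5·74 + 4·46 + 7·112 = 1338; w1·w1 = 5·5 + 4·4 + 7·7 = 90
λ ≈ 1338/90 = 14.8667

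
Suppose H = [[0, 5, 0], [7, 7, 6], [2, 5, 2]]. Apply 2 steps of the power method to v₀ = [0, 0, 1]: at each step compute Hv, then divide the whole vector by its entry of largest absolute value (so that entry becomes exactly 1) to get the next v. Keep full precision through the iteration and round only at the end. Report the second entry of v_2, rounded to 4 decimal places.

1.0000

Hv0 = (0.00000, 6.00000, 2.00000); divide by 6.00000 → v1 = (0.00000, 1.00000, 0.33333)
Hv1 = (5.00000, 9.00000, 5.66667); divide by 9.00000 → v2 = (0.55556, 1.00000, 0.62963)
Requested entry of v2: 54/54 = 1.0000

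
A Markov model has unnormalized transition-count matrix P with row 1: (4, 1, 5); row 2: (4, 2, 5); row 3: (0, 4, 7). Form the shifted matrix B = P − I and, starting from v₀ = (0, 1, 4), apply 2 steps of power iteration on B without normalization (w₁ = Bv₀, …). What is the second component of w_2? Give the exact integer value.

B = P − I has rows (3, 1, 5); (4, 1, 5); (0, 4, 6)
w1 = Bv₀ = (21, 21, 28)
w2 = Bw1 = (224, 245, 252)
Requested component of w2: 245

245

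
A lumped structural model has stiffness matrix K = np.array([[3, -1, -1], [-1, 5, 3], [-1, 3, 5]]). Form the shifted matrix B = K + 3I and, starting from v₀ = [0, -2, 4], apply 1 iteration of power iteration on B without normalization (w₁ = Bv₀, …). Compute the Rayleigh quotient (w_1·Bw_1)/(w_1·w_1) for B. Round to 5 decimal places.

μ ≈ 7.21839

B = K + 3I has rows (6, -1, -1); (-1, 8, 3); (-1, 3, 8)
w1 = Bv₀ = (6·0 + (-1)·(-2) + (-1)·4; (-1)·0 + 8·(-2) + 3·4; (-1)·0 + 3·(-2) + 8·4) = (-2, -4, 26)
Bw1 = (-34, 48, 198)
w1·Bw1 = 5024; w1·w1 = 696; μ ≈ 5024/696 = 7.21839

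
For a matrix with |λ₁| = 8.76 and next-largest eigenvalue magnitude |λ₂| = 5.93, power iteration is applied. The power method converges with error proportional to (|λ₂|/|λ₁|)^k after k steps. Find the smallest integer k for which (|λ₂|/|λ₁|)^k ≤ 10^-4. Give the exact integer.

|λ₂/λ₁| = 5.93/8.76 = 0.67694
Need k ≥ ln(10^-4) / ln(0.67694) = -9.2103 / -0.3902 ≈ 23.606
Smallest integer k satisfying the bound: 24

24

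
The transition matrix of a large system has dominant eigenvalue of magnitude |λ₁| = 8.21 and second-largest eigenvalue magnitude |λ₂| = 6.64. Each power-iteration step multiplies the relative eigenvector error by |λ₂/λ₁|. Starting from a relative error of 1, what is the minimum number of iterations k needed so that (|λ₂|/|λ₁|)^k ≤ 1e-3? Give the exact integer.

33

|λ₂/λ₁| = 6.64/8.21 = 0.80877
Need k ≥ ln(1e-3) / ln(0.80877) = -6.9078 / -0.2122 ≈ 32.547
Smallest integer k satisfying the bound: 33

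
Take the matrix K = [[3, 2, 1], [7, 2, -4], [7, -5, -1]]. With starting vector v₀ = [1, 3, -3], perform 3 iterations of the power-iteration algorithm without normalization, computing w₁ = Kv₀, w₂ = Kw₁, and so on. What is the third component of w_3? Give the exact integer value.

w1 = Kv₀ = (3·1 + 2·3 + 1·(-3); 7·1 + 2·3 + (-4)·(-3); 7·1 + (-5)·3 + (-1)·(-3)) = (6, 25, -5)
w2 = Kw1 = (3·6 + 2·25 + 1·(-5); 7·6 + 2·25 + (-4)·(-5); 7·6 + (-5)·25 + (-1)·(-5)) = (63, 112, -78)
w3 = Kw2 = (335, 977, -41)
The requested component of w3 is -41.

-41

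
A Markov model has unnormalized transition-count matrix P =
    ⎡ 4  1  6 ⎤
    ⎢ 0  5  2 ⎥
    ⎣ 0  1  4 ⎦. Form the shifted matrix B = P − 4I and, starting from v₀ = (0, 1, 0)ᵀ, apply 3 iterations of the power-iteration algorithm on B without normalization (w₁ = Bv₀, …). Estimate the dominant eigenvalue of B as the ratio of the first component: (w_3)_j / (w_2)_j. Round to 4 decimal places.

B = P − 4I has rows (0, 1, 6); (0, 1, 2); (0, 1, 0)
w1 = Bv₀ = (1, 1, 1)
w2 = Bw1 = (7, 3, 1)
w3 = Bw2 = (9, 5, 3)
Ratio: 9/7 = 1.2857

1.2857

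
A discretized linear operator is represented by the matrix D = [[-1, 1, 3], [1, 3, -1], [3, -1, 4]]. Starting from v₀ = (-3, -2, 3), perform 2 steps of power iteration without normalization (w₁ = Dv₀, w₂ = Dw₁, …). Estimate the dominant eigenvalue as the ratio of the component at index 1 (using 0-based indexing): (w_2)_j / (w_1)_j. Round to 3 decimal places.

2.583

w1 = Dv₀ = (10, -12, 5)
w2 = Dw1 = (-7, -31, 62)
Ratio at component: -31 / -12 = 2.583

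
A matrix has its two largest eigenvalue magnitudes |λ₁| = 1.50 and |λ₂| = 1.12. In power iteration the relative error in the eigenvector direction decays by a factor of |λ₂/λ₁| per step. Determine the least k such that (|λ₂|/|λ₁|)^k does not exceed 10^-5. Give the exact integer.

40

|λ₂/λ₁| = 1.12/1.50 = 0.74667
Need k ≥ ln(10^-5) / ln(0.74667) = -11.5129 / -0.2921 ≈ 39.409
Smallest integer k satisfying the bound: 40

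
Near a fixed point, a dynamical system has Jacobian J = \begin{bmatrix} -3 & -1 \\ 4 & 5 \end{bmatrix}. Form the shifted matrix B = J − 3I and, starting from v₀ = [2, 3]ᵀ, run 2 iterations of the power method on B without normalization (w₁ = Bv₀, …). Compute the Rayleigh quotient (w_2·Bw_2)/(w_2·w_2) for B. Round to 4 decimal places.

-5.8682

B = J − 3I has rows (-6, -1); (4, 2)
w1 = Bv₀ = (-15, 14)
w2 = Bw1 = (76, -32)
Bw2 = (-424, 240)
w2·Bw2 = -39904; w2·w2 = 6800; μ ≈ -39904/6800 = -5.8682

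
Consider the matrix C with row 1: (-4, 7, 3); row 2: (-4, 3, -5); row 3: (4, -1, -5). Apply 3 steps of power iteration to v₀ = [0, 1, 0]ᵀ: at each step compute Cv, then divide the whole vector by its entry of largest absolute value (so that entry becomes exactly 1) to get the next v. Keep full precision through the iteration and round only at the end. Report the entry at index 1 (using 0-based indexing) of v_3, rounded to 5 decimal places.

0.86364

Cv0 = (7.000000, 3.000000, -1.000000); divide by 7.000000 → v1 = (1.000000, 0.428571, -0.142857)
Cv1 = (-1.428571, -2.000000, 4.285714); divide by 4.285714 → v2 = (-0.333333, -0.466667, 1.000000)
Cv2 = (1.066667, -5.066667, -5.866667); divide by -5.866667 → v3 = (-0.181818, 0.863636, 1.000000)
Requested entry of v3: -152/-176 = 0.86364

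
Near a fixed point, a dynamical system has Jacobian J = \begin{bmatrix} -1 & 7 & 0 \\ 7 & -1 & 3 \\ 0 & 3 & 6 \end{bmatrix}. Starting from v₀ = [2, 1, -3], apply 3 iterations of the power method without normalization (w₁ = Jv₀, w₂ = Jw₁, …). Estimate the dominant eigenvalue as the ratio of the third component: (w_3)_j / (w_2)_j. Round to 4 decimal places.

w1 = Jv₀ = ((-1)·2 + 7·1 + 0·(-3); 7·2 + (-1)·1 + 3·(-3); 0·2 + 3·1 + 6·(-3)) = (5, 4, -15)
w2 = Jw1 = ((-1)·5 + 7·4 + 0·(-15); 7·5 + (-1)·4 + 3·(-15); 0·5 + 3·4 + 6·(-15)) = (23, -14, -78)
w3 = Jw2 = (-121, -59, -510)
Ratio at component: -510 / -78 = 6.5385

λ ≈ 6.5385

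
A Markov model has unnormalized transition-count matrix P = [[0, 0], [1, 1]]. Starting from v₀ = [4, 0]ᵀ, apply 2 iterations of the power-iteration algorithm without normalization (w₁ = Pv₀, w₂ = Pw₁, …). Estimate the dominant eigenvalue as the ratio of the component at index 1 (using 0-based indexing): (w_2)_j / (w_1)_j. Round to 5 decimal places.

w1 = Pv₀ = (0, 4)
w2 = Pw1 = (0, 4)
Ratio at component: 4 / 4 = 1.00000

λ ≈ 1.00000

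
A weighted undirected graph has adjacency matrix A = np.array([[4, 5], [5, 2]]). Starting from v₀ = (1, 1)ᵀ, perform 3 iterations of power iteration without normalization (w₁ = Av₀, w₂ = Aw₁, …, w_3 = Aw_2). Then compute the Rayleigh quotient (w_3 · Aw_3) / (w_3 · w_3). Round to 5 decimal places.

λ ≈ 8.09899

w1 = Av₀ = (4·1 + 5·1; 5·1 + 2·1) = (9, 7)
w2 = Aw1 = (4·9 + 5·7; 5·9 + 2·7) = (71, 59)
w3 = Aw2 = (579, 473)
Aw3 = (4681, 3841)
w3·Aw3 = 579·4681 + 473·3841 = 4527092; w3·w3 = 579·579 + 473·473 = 558970
λ ≈ 4527092/558970 = 8.09899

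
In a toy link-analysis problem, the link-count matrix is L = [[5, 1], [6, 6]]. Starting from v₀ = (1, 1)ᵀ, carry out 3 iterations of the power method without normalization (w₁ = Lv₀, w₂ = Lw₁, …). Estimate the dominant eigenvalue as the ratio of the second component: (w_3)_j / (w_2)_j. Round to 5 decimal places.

λ ≈ 8.33333

w1 = Lv₀ = (6, 12)
w2 = Lw1 = (42, 108)
w3 = Lw2 = (318, 900)
Ratio at component: 900 / 108 = 8.33333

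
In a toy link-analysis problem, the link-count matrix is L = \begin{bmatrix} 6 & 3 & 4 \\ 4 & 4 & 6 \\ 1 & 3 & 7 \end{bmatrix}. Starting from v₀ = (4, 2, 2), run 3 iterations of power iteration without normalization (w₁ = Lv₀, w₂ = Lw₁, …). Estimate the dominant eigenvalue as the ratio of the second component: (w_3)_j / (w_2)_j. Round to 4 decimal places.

w1 = Lv₀ = (6·4 + 3·2 + 4·2; 4·4 + 4·2 + 6·2; 1·4 + 3·2 + 7·2) = (38, 36, 24)
w2 = Lw1 = (6·38 + 3·36 + 4·24; 4·38 + 4·36 + 6·24; 1·38 + 3·36 + 7·24) = (432, 440, 314)
w3 = Lw2 = (5168, 5372, 3950)
Ratio at component: 5372 / 440 = 12.2091

12.2091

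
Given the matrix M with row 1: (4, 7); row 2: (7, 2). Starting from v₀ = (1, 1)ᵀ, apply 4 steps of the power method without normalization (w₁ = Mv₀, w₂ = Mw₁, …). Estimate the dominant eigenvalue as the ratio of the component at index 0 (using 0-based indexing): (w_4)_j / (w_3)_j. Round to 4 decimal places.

w1 = Mv₀ = (11, 9)
w2 = Mw1 = (107, 95)
w3 = Mw2 = (1093, 939)
w4 = Mw3 = (10945, 9529)
Ratio at component: 10945 / 1093 = 10.0137

λ ≈ 10.0137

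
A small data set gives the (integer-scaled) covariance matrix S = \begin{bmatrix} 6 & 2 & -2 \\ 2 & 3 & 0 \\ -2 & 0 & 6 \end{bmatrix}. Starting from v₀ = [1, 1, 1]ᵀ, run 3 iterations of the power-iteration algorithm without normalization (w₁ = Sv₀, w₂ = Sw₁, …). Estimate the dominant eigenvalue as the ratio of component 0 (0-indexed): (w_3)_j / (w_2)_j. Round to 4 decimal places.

λ ≈ 6.7895

w1 = Sv₀ = (6·1 + 2·1 + (-2)·1; 2·1 + 3·1 + 0·1; (-2)·1 + 0·1 + 6·1) = (6, 5, 4)
w2 = Sw1 = (6·6 + 2·5 + (-2)·4; 2·6 + 3·5 + 0·4; (-2)·6 + 0·5 + 6·4) = (38, 27, 12)
w3 = Sw2 = (258, 157, -4)
Ratio at component: 258 / 38 = 6.7895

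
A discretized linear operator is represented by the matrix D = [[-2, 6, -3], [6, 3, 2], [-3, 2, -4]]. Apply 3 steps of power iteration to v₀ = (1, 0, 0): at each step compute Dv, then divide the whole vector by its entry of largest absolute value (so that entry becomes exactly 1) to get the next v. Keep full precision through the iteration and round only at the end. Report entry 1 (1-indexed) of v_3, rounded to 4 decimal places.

Dv0 = (-2.00000, 6.00000, -3.00000); divide by 6.00000 → v1 = (-0.33333, 1.00000, -0.50000)
Dv1 = (8.16667, 0.00000, 5.00000); divide by 8.16667 → v2 = (1.00000, 0.00000, 0.61224)
Dv2 = (-3.83673, 7.22449, -5.44898); divide by 7.22449 → v3 = (-0.53107, 1.00000, -0.75424)
Requested entry of v3: -188/354 = -0.5311

-0.5311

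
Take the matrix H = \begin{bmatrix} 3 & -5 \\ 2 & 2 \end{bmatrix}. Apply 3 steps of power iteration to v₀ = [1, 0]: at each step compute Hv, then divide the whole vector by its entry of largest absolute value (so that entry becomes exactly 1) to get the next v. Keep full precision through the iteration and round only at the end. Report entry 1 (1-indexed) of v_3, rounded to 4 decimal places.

Hv0 = (3.00000, 2.00000); divide by 3.00000 → v1 = (1.00000, 0.66667)
Hv1 = (-0.33333, 3.33333); divide by 3.33333 → v2 = (-0.10000, 1.00000)
Hv2 = (-5.30000, 1.80000); divide by -5.30000 → v3 = (1.00000, -0.33962)
Requested entry of v3: -53/-53 = 1.0000

1.0000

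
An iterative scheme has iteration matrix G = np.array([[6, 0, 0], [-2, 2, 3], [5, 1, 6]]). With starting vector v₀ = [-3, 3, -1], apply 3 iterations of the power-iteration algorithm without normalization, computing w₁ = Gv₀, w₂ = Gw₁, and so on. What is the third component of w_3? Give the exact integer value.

-1674

w1 = Gv₀ = (6·(-3) + 0·3 + 0·(-1); (-2)·(-3) + 2·3 + 3·(-1); 5·(-3) + 1·3 + 6·(-1)) = (-18, 9, -18)
w2 = Gw1 = (6·(-18) + 0·9 + 0·(-18); (-2)·(-18) + 2·9 + 3·(-18); 5·(-18) + 1·9 + 6·(-18)) = (-108, 0, -189)
w3 = Gw2 = (-648, -351, -1674)
The requested component of w3 is -1674.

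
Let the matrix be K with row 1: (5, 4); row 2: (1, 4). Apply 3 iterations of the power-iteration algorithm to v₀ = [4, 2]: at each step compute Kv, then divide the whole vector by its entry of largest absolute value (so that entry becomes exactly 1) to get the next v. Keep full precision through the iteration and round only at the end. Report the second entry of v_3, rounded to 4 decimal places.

0.3955

Kv0 = (28.00000, 12.00000); divide by 28.00000 → v1 = (1.00000, 0.42857)
Kv1 = (6.71429, 2.71429); divide by 6.71429 → v2 = (1.00000, 0.40426)
Kv2 = (6.61702, 2.61702); divide by 6.61702 → v3 = (1.00000, 0.39550)
Requested entry of v3: 492/1244 = 0.3955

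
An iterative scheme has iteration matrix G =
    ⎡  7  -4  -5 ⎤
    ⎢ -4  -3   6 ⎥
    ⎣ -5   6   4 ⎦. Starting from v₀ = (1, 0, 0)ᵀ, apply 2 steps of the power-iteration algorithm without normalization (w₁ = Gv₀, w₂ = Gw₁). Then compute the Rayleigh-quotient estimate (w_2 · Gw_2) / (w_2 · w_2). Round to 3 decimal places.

13.559

w1 = Gv₀ = (7·1 + (-4)·0 + (-5)·0; (-4)·1 + (-3)·0 + 6·0; (-5)·1 + 6·0 + 4·0) = (7, -4, -5)
w2 = Gw1 = (7·7 + (-4)·(-4) + (-5)·(-5); (-4)·7 + (-3)·(-4) + 6·(-5); (-5)·7 + 6·(-4) + 4·(-5)) = (90, -46, -79)
Gw2 = (1209, -696, -1042)
w2·Gw2 = 90·1209 + (-46)·(-696) + (-79)·(-1042) = 223144; w2·w2 = 90·90 + (-46)·(-46) + (-79)·(-79) = 16457
λ ≈ 223144/16457 = 13.559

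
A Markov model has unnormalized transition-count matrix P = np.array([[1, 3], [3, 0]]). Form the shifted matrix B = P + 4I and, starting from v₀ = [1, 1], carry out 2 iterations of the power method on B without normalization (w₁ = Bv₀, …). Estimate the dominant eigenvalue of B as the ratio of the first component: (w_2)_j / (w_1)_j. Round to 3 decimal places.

B = P + 4I has rows (5, 3); (3, 4)
w1 = Bv₀ = (5·1 + 3·1; 3·1 + 4·1) = (8, 7)
w2 = Bw1 = (5·8 + 3·7; 3·8 + 4·7) = (61, 52)
Ratio: 61/8 = 7.625

7.625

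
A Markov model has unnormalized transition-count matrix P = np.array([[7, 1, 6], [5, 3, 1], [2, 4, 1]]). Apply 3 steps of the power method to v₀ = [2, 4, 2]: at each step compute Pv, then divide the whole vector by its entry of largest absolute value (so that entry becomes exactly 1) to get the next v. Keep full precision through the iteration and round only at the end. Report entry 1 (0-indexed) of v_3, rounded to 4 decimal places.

Pv0 = (30.00000, 24.00000, 22.00000); divide by 30.00000 → v1 = (1.00000, 0.80000, 0.73333)
Pv1 = (12.20000, 8.13333, 5.93333); divide by 12.20000 → v2 = (1.00000, 0.66667, 0.48634)
Pv2 = (10.58470, 7.48634, 5.15301); divide by 10.58470 → v3 = (1.00000, 0.70728, 0.48684)
Requested entry of v3: 2740/3874 = 0.7073

0.7073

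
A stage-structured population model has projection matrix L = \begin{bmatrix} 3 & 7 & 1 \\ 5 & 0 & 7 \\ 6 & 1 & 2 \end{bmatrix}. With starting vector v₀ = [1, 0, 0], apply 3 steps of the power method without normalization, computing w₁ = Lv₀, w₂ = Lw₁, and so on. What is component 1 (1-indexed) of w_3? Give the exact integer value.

w1 = Lv₀ = (3·1 + 7·0 + 1·0; 5·1 + 0·0 + 7·0; 6·1 + 1·0 + 2·0) = (3, 5, 6)
w2 = Lw1 = (3·3 + 7·5 + 1·6; 5·3 + 0·5 + 7·6; 6·3 + 1·5 + 2·6) = (50, 57, 35)
w3 = Lw2 = (584, 495, 427)
The requested component of w3 is 584.

584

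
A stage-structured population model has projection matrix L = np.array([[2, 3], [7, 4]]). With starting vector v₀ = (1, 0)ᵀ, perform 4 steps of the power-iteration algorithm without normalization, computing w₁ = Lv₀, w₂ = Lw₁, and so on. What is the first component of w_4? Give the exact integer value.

1381

w1 = Lv₀ = (2·1 + 3·0; 7·1 + 4·0) = (2, 7)
w2 = Lw1 = (2·2 + 3·7; 7·2 + 4·7) = (25, 42)
w3 = Lw2 = (176, 343)
w4 = Lw3 = (1381, 2604)
The requested component of w4 is 1381.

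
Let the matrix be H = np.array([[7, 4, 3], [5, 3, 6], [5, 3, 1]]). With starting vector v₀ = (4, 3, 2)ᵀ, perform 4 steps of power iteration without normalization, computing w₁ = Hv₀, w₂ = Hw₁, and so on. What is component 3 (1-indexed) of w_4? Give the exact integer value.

62149

w1 = Hv₀ = (46, 41, 31)
w2 = Hw1 = (579, 539, 384)
w3 = Hw2 = (7361, 6816, 4896)
w4 = Hw3 = (93479, 86629, 62149)
The requested component of w4 is 62149.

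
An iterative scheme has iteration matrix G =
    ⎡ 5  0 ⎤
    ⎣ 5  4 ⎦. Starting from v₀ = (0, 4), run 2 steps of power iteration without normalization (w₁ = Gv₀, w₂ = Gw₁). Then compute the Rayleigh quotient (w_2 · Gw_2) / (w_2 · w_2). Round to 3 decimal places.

4.000

w1 = Gv₀ = (0, 16)
w2 = Gw1 = (0, 64)
Gw2 = (0, 256)
w2·Gw2 = 0·0 + 64·256 = 16384; w2·w2 = 0·0 + 64·64 = 4096
λ ≈ 16384/4096 = 4.000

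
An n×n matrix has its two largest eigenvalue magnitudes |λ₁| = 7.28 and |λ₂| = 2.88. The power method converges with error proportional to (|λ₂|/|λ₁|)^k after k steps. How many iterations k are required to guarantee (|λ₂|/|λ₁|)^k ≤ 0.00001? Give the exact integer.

|λ₂/λ₁| = 2.88/7.28 = 0.39560
Need k ≥ ln(0.00001) / ln(0.39560) = -11.5129 / -0.9273 ≈ 12.415
Smallest integer k satisfying the bound: 13

13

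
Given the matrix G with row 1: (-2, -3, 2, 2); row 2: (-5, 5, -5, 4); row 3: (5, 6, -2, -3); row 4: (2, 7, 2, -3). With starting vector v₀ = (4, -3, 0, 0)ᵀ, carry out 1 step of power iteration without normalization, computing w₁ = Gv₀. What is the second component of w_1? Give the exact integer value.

-35

w1 = Gv₀ = ((-2)·4 + (-3)·(-3) + 2·0 + 2·0; (-5)·4 + 5·(-3) + (-5)·0 + 4·0; 5·4 + 6·(-3) + (-2)·0 + (-3)·0; 2·4 + 7·(-3) + 2·0 + (-3)·0) = (1, -35, 2, -13)
The requested component of w1 is -35.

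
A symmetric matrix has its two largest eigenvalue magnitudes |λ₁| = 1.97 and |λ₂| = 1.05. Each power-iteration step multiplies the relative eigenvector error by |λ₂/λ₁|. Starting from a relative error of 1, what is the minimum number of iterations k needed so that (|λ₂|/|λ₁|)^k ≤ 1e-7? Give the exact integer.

26

|λ₂/λ₁| = 1.05/1.97 = 0.53299
Need k ≥ ln(1e-7) / ln(0.53299) = -16.1181 / -0.6292 ≈ 25.615
Smallest integer k satisfying the bound: 26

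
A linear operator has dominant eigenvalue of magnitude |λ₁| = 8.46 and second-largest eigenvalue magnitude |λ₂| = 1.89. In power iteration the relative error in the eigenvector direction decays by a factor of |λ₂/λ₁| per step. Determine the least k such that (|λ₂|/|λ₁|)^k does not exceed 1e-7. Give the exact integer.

11

|λ₂/λ₁| = 1.89/8.46 = 0.22340
Need k ≥ ln(1e-7) / ln(0.22340) = -16.1181 / -1.4988 ≈ 10.754
Smallest integer k satisfying the bound: 11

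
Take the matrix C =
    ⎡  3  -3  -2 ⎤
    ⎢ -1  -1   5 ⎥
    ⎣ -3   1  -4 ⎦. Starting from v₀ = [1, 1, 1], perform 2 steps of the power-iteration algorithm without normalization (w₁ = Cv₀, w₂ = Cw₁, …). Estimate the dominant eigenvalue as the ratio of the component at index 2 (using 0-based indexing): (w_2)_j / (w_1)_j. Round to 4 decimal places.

w1 = Cv₀ = (-2, 3, -6)
w2 = Cw1 = (-3, -31, 33)
Ratio at component: 33 / -6 = -5.5000

-5.5000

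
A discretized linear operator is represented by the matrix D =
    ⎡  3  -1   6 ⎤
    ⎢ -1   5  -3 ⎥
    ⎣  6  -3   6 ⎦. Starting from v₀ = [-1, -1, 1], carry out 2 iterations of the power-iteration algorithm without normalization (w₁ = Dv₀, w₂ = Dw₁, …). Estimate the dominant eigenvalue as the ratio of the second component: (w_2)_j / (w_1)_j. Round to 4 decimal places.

λ ≈ 6.8571

w1 = Dv₀ = (3·(-1) + (-1)·(-1) + 6·1; (-1)·(-1) + 5·(-1) + (-3)·1; 6·(-1) + (-3)·(-1) + 6·1) = (4, -7, 3)
w2 = Dw1 = (3·4 + (-1)·(-7) + 6·3; (-1)·4 + 5·(-7) + (-3)·3; 6·4 + (-3)·(-7) + 6·3) = (37, -48, 63)
Ratio at component: -48 / -7 = 6.8571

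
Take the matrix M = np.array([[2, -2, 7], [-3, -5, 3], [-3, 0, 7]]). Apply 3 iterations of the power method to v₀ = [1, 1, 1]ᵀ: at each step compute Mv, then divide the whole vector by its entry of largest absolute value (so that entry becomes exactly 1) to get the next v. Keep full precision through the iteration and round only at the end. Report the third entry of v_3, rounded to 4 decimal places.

0.4977

Mv0 = (7.00000, -5.00000, 4.00000); divide by 7.00000 → v1 = (1.00000, -0.71429, 0.57143)
Mv1 = (7.42857, 2.28571, 1.00000); divide by 7.42857 → v2 = (1.00000, 0.30769, 0.13462)
Mv2 = (2.32692, -4.13462, -2.05769); divide by -4.13462 → v3 = (-0.56279, 1.00000, 0.49767)
Requested entry of v3: -107/-215 = 0.4977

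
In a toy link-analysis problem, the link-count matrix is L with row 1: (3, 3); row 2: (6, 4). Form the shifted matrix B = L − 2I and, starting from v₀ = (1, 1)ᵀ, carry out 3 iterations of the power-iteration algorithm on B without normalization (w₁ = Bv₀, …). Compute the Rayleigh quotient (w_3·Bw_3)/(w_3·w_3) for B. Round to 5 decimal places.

B = L − 2I has rows (1, 3); (6, 2)
w1 = Bv₀ = (1·1 + 3·1; 6·1 + 2·1) = (4, 8)
w2 = Bw1 = (1·4 + 3·8; 6·4 + 2·8) = (28, 40)
w3 = Bw2 = (148, 248)
Bw3 = (892, 1384)
w3·Bw3 = 475248; w3·w3 = 83408; μ ≈ 475248/83408 = 5.69787

5.69787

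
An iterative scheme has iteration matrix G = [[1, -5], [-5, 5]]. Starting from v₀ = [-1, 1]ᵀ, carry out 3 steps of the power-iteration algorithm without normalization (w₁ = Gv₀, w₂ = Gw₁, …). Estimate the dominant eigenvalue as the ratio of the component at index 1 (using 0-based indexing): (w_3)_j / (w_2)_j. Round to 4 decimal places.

w1 = Gv₀ = (-6, 10)
w2 = Gw1 = (-56, 80)
w3 = Gw2 = (-456, 680)
Ratio at component: 680 / 80 = 8.5000

8.5000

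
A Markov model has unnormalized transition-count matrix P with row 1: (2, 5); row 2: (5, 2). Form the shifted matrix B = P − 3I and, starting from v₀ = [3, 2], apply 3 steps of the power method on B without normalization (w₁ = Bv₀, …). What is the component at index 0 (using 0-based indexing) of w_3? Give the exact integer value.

B = P − 3I has rows (-1, 5); (5, -1)
w1 = Bv₀ = (7, 13)
w2 = Bw1 = (58, 22)
w3 = Bw2 = (52, 268)
Requested component of w3: 52

52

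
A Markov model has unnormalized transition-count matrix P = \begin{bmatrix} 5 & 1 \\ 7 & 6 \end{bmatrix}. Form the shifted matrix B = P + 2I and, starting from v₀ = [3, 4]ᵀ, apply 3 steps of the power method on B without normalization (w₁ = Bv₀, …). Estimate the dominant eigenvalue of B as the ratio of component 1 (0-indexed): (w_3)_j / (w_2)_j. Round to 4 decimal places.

μ ≈ 10.6644

B = P + 2I has rows (7, 1); (7, 8)
w1 = Bv₀ = (7·3 + 1·4; 7·3 + 8·4) = (25, 53)
w2 = Bw1 = (7·25 + 1·53; 7·25 + 8·53) = (228, 599)
w3 = Bw2 = (2195, 6388)
Ratio: 6388/599 = 10.6644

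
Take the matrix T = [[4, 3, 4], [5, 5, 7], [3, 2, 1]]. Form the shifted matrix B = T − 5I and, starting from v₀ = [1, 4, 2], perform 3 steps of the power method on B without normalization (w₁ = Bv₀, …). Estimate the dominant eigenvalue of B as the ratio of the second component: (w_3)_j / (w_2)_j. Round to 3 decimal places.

7.164

B = T − 5I has rows (-1, 3, 4); (5, 0, 7); (3, 2, -4)
w1 = Bv₀ = (19, 19, 3)
w2 = Bw1 = (50, 116, 83)
w3 = Bw2 = (630, 831, 50)
Ratio: 831/116 = 7.164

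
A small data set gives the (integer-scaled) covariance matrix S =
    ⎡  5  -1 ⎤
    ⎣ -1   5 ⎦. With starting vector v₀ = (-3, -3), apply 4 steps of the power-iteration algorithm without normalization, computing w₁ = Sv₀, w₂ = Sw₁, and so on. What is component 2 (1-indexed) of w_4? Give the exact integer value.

-768

w1 = Sv₀ = (5·(-3) + (-1)·(-3); (-1)·(-3) + 5·(-3)) = (-12, -12)
w2 = Sw1 = (5·(-12) + (-1)·(-12); (-1)·(-12) + 5·(-12)) = (-48, -48)
w3 = Sw2 = (-192, -192)
w4 = Sw3 = (-768, -768)
The requested component of w4 is -768.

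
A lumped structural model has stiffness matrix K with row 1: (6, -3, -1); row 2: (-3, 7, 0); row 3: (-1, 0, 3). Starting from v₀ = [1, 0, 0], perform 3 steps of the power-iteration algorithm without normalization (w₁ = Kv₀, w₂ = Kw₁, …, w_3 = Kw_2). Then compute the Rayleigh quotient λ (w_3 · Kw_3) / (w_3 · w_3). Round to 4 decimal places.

9.5818

w1 = Kv₀ = (6, -3, -1)
w2 = Kw1 = (46, -39, -9)
w3 = Kw2 = (402, -411, -73)
Kw3 = (3718, -4083, -621)
w3·Kw3 = 402·3718 + (-411)·(-4083) + (-73)·(-621) = 3218082; w3·w3 = 402·402 + (-411)·(-411) + (-73)·(-73) = 335854
λ ≈ 3218082/335854 = 9.5818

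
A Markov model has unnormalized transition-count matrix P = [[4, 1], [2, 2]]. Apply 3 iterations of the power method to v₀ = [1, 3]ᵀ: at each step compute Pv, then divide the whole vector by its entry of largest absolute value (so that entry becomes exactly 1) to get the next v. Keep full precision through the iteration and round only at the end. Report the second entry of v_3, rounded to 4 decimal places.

Pv0 = (7.00000, 8.00000); divide by 8.00000 → v1 = (0.87500, 1.00000)
Pv1 = (4.50000, 3.75000); divide by 4.50000 → v2 = (1.00000, 0.83333)
Pv2 = (4.83333, 3.66667); divide by 4.83333 → v3 = (1.00000, 0.75862)
Requested entry of v3: 132/174 = 0.7586

0.7586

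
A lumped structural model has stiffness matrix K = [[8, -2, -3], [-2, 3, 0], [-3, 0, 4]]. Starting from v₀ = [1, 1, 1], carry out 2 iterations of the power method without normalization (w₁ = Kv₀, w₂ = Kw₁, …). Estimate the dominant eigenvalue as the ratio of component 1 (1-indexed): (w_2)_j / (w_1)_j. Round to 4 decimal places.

w1 = Kv₀ = (8·1 + (-2)·1 + (-3)·1; (-2)·1 + 3·1 + 0·1; (-3)·1 + 0·1 + 4·1) = (3, 1, 1)
w2 = Kw1 = (8·3 + (-2)·1 + (-3)·1; (-2)·3 + 3·1 + 0·1; (-3)·3 + 0·1 + 4·1) = (19, -3, -5)
Ratio at component: 19 / 3 = 6.3333

6.3333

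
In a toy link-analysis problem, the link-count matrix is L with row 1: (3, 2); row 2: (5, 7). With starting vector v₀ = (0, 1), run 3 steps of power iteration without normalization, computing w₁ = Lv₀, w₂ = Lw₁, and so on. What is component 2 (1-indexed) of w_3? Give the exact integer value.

513

w1 = Lv₀ = (3·0 + 2·1; 5·0 + 7·1) = (2, 7)
w2 = Lw1 = (3·2 + 2·7; 5·2 + 7·7) = (20, 59)
w3 = Lw2 = (178, 513)
The requested component of w3 is 513.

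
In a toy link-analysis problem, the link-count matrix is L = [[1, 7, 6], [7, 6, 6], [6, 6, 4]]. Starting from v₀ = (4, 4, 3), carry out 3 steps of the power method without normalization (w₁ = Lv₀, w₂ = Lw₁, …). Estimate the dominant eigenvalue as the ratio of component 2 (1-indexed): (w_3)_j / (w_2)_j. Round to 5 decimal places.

w1 = Lv₀ = (50, 70, 60)
w2 = Lw1 = (900, 1130, 960)
w3 = Lw2 = (14570, 18840, 16020)
Ratio at component: 18840 / 1130 = 16.67257

λ ≈ 16.67257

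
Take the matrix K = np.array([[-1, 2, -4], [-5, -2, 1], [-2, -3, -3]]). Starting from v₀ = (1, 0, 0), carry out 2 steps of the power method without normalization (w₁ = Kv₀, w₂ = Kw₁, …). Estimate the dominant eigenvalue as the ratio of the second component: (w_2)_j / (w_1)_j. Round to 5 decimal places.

-2.60000

w1 = Kv₀ = ((-1)·1 + 2·0 + (-4)·0; (-5)·1 + (-2)·0 + 1·0; (-2)·1 + (-3)·0 + (-3)·0) = (-1, -5, -2)
w2 = Kw1 = ((-1)·(-1) + 2·(-5) + (-4)·(-2); (-5)·(-1) + (-2)·(-5) + 1·(-2); (-2)·(-1) + (-3)·(-5) + (-3)·(-2)) = (-1, 13, 23)
Ratio at component: 13 / -5 = -2.60000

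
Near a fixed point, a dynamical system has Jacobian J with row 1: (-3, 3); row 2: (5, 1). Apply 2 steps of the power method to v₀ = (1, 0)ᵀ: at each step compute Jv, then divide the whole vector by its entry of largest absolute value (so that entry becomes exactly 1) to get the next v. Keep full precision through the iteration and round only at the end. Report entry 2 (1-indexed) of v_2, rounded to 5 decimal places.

Jv0 = (-3.000000, 5.000000); divide by 5.000000 → v1 = (-0.600000, 1.000000)
Jv1 = (4.800000, -2.000000); divide by 4.800000 → v2 = (1.000000, -0.416667)
Requested entry of v2: -10/24 = -0.41667

-0.41667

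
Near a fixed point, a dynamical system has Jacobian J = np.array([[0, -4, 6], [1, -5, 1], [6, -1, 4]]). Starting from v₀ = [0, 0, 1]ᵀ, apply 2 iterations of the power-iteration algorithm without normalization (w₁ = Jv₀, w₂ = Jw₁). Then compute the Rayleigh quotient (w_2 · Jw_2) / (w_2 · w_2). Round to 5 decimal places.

λ ≈ 7.34270

w1 = Jv₀ = (0·0 + (-4)·0 + 6·1; 1·0 + (-5)·0 + 1·1; 6·0 + (-1)·0 + 4·1) = (6, 1, 4)
w2 = Jw1 = (0·6 + (-4)·1 + 6·4; 1·6 + (-5)·1 + 1·4; 6·6 + (-1)·1 + 4·4) = (20, 5, 51)
Jw2 = (286, 46, 319)
w2·Jw2 = 20·286 + 5·46 + 51·319 = 22219; w2·w2 = 20·20 + 5·5 + 51·51 = 3026
λ ≈ 22219/3026 = 7.34270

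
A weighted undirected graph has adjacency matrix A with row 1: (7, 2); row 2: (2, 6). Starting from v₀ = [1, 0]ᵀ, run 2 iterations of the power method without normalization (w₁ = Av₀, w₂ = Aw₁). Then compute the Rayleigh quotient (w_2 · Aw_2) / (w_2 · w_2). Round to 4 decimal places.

w1 = Av₀ = (7·1 + 2·0; 2·1 + 6·0) = (7, 2)
w2 = Aw1 = (7·7 + 2·2; 2·7 + 6·2) = (53, 26)
Aw2 = (423, 262)
w2·Aw2 = 53·423 + 26·262 = 29231; w2·w2 = 53·53 + 26·26 = 3485
λ ≈ 29231/3485 = 8.3877

8.3877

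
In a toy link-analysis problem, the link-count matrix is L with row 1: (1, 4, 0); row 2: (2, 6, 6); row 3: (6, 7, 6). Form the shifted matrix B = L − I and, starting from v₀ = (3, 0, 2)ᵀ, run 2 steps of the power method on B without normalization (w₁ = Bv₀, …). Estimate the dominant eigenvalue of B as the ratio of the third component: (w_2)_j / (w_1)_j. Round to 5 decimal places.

B = L − I has rows (0, 4, 0); (2, 5, 6); (6, 7, 5)
w1 = Bv₀ = (0, 18, 28)
w2 = Bw1 = (72, 258, 266)
Ratio: 266/28 = 9.50000

9.50000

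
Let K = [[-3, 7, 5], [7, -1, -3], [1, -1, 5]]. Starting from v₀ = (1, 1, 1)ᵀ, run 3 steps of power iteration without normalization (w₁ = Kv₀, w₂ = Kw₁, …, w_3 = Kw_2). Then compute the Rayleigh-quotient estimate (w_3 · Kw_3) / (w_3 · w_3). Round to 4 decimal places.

w1 = Kv₀ = ((-3)·1 + 7·1 + 5·1; 7·1 + (-1)·1 + (-3)·1; 1·1 + (-1)·1 + 5·1) = (9, 3, 5)
w2 = Kw1 = ((-3)·9 + 7·3 + 5·5; 7·9 + (-1)·3 + (-3)·5; 1·9 + (-1)·3 + 5·5) = (19, 45, 31)
w3 = Kw2 = (413, -5, 129)
Kw3 = (-629, 2509, 1063)
w3·Kw3 = 413·(-629) + (-5)·2509 + 129·1063 = -135195; w3·w3 = 413·413 + (-5)·(-5) + 129·129 = 187235
λ ≈ -135195/187235 = -0.7221

λ ≈ -0.7221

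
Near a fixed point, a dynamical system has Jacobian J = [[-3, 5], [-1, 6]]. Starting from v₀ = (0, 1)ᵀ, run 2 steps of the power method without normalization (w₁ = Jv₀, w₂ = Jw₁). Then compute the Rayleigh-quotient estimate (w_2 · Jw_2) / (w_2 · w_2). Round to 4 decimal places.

w1 = Jv₀ = (5, 6)
w2 = Jw1 = (15, 31)
Jw2 = (110, 171)
w2·Jw2 = 15·110 + 31·171 = 6951; w2·w2 = 15·15 + 31·31 = 1186
λ ≈ 6951/1186 = 5.8609

λ ≈ 5.8609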